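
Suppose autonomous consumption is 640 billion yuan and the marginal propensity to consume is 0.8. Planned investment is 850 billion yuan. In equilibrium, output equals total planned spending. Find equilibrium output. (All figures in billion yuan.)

Y = C + I = 640 + 0.8Y + 850
Y − 0.8Y = 1490
0.2Y = 1490, so Y = 1490/0.2 = 7450

Y = 7450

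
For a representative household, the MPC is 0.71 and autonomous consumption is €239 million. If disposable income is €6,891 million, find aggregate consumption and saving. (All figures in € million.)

C = 239 + 0.71(6891) = 239 + 4892.61 = 5131.61
S = Y − C = 6891 − 5131.61 = 1759.39

C = 5131.61; S = 1759.39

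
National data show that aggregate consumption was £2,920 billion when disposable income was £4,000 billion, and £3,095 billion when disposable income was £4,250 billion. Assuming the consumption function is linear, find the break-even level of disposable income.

MPC = (3095 − 2920)/(4250 − 4000) = 175/250 = 0.7
a = 2920 − 0.7(4000) = 2920 − 2800 = 120
Break-even: Y = a/(1−MPC) = 120/0.3 = 400

Y = 400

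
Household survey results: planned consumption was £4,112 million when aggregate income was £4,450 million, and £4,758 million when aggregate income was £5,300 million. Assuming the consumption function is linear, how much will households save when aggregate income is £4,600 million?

S = 374

MPC = (4758 − 4112)/(5300 − 4450) = 646/850 = 0.76
a = 4112 − 0.76(4450) = 4112 − 3382 = 730
C = 730 + 0.76(4600) = 4226
S = 4600 − 4226 = 374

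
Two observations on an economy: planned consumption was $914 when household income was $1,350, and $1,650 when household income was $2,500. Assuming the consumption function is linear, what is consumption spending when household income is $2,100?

MPC = (1650 − 914)/(2500 − 1350) = 736/1150 = 0.64
a = 914 − 0.64(1350) = 914 − 864 = 50
C = 50 + 0.64(2100) = 50 + 1344 = 1394

C = 1394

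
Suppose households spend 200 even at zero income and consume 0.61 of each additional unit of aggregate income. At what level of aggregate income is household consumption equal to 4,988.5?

200 + 0.61Y = 4988.5
0.61Y = 4788.5, so Y = 4788.5/0.61 = 7850

Y = 7850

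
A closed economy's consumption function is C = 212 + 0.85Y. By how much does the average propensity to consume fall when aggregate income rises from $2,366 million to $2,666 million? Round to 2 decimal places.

At Y = 2366: C = 212 + 0.85(2366) = 2223.1, APC = 2223.1/2366 = 0.940
At Y = 2666: C = 2478.1, APC = 2478.1/2666 = 0.930
Fall in APC = 0.940 − 0.930 = 0.01

ΔAPC = 0.01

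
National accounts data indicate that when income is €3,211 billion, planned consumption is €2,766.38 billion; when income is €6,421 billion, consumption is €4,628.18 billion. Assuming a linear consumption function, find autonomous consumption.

a = 904

MPC = ΔC/ΔY = (4628.18 − 2766.38)/(6421 − 3211) = 1861.8/3210 = 0.58
a = C − MPC·Y = 2766.38 − 0.58(3211) = 2766.38 − 1862.38 = 904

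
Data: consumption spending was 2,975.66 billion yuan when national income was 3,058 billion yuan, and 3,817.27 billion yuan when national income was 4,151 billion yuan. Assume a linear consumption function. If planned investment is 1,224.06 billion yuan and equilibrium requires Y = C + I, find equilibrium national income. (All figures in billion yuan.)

MPC = (3817.27 − 2975.66)/(4151 − 3058) = 841.61/1093 = 0.77
a = 2975.66 − 0.77(3058) = 621
Equilibrium: Y = 621 + 0.77Y + 1224.06
0.23Y = 1845.06, so Y = 1845.06/0.23 = 8022

Y = 8022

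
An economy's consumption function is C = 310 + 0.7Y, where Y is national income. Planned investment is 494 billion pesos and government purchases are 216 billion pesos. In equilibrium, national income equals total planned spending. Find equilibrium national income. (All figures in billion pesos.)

Y = C + I + G = 310 + 0.7Y + 494 + 216
Y − 0.7Y = 1020
0.3Y = 1020, so Y = 1020/0.3 = 3400

Y = 3400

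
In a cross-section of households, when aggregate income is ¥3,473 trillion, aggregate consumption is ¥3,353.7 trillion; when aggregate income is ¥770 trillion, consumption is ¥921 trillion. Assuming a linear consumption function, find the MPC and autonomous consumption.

MPC = 0.9; a = 228

MPC = ΔC/ΔY = (3353.7 − 921)/(3473 − 770) = 2432.7/2703 = 0.9
a = C − MPC·Y = 921 − 0.9(770) = 921 − 693 = 228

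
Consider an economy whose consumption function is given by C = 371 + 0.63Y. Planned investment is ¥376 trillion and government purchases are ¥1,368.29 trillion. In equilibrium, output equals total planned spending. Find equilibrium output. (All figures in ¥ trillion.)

Y = C + I + G = 371 + 0.63Y + 376 + 1368.29
Y − 0.63Y = 2115.29
0.37Y = 2115.29, so Y = 2115.29/0.37 = 5717

Y = 5717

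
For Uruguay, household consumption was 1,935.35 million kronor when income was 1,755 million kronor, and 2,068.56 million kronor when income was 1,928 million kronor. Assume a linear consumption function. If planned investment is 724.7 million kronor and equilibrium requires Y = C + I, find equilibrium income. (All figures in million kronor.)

MPC = (2068.56 − 1935.35)/(1928 − 1755) = 133.21/173 = 0.77
a = 1935.35 − 0.77(1755) = 584
Equilibrium: Y = 584 + 0.77Y + 724.7
0.23Y = 1308.7, so Y = 1308.7/0.23 = 5690

Y = 5690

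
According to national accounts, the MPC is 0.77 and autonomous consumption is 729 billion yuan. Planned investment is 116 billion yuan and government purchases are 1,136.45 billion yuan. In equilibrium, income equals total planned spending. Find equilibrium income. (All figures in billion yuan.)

Y = 8615

Y = C + I + G = 729 + 0.77Y + 116 + 1136.45
Y − 0.77Y = 1981.45
0.23Y = 1981.45, so Y = 1981.45/0.23 = 8615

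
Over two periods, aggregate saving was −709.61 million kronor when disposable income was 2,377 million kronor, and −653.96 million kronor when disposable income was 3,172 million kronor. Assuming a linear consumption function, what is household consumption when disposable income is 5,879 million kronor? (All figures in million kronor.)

C = 6343.47

MPS = ΔS/ΔY = (-653.96 − (-709.61))/(3172 − 2377) = 55.65/795 = 0.07
MPC = 1 − MPS = 0.93
Autonomous saving = -709.61 − 0.07(2377) = -876, so a = 876
C = 876 + 0.93(5879) = 876 + 5467.47 = 6343.47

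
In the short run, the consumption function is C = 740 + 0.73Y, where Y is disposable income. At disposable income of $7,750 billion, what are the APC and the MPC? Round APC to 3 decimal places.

MPC = 0.73 (the slope of the consumption function)
C = 740 + 0.73(7750) = 6397.5, so APC = 6397.5/7750 = 0.825

APC = 0.825; MPC = 0.73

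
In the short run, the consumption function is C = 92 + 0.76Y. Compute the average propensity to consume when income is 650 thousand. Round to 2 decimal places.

APC = 0.90

C = 92 + 0.76(650) = 586
APC = C/Y = 586/650 = 0.90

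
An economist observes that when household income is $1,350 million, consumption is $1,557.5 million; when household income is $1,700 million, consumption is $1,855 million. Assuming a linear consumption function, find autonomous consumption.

a = 410

MPC = ΔC/ΔY = (1855 − 1557.5)/(1700 − 1350) = 297.5/350 = 0.85
a = C − MPC·Y = 1557.5 − 0.85(1350) = 1557.5 − 1147.5 = 410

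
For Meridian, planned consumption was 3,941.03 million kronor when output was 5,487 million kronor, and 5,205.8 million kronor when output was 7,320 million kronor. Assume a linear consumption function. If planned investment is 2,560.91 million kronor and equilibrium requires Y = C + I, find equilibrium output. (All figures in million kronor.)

MPC = (5205.8 − 3941.03)/(7320 − 5487) = 1264.77/1833 = 0.69
a = 3941.03 − 0.69(5487) = 155
Equilibrium: Y = 155 + 0.69Y + 2560.91
0.31Y = 2715.91, so Y = 2715.91/0.31 = 8761

Y = 8761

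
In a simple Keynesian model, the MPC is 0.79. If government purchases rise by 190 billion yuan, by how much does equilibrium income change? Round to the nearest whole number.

ΔY ≈ 905

The multiplier is 1/(1 − MPC) = 1/0.21.
ΔY = 190/0.21 = 904.76 ≈ 905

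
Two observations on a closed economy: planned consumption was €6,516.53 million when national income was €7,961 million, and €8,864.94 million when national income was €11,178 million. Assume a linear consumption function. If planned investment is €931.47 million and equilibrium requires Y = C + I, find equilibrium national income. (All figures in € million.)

MPC = (8864.94 − 6516.53)/(11178 − 7961) = 2348.41/3217 = 0.73
a = 6516.53 − 0.73(7961) = 705
Equilibrium: Y = 705 + 0.73Y + 931.47
0.27Y = 1636.47, so Y = 1636.47/0.27 = 6061

Y = 6061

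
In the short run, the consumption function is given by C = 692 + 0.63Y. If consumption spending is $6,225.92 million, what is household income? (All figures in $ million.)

Y = 8784

692 + 0.63Y = 6225.92
0.63Y = 5533.92, so Y = 5533.92/0.63 = 8784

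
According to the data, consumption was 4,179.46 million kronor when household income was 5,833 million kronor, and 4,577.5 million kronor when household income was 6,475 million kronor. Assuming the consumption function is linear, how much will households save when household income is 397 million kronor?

S = -412.14

MPC = (4577.5 − 4179.46)/(6475 − 5833) = 398.04/642 = 0.62
a = 4179.46 − 0.62(5833) = 4179.46 − 3616.46 = 563
C = 563 + 0.62(397) = 809.14
S = 397 − 809.14 = -412.14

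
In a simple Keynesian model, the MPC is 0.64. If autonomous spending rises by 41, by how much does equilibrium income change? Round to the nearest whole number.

The multiplier is 1/(1 − MPC) = 1/0.36.
ΔY = 41/0.36 = 113.89 ≈ 114

ΔY ≈ 114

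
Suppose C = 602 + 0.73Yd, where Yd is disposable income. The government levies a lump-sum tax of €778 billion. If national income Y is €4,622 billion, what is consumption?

Yd = Y − T = 4622 − 778 = 3844
C = 602 + 0.73(3844) = 602 + 2806.12 = 3408.12

C = 3408.12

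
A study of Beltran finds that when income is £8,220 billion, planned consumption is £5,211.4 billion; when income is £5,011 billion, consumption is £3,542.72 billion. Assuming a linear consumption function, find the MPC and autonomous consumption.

MPC = ΔC/ΔY = (5211.4 − 3542.72)/(8220 − 5011) = 1668.68/3209 = 0.52
a = C − MPC·Y = 3542.72 − 0.52(5011) = 3542.72 − 2605.72 = 937

MPC = 0.52; a = 937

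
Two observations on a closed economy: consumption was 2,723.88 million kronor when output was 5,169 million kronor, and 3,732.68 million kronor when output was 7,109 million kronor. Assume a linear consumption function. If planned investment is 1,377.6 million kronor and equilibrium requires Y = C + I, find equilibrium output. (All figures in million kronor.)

Y = 2945

MPC = (3732.68 − 2723.88)/(7109 − 5169) = 1008.8/1940 = 0.52
a = 2723.88 − 0.52(5169) = 36
Equilibrium: Y = 36 + 0.52Y + 1377.6
0.48Y = 1413.6, so Y = 1413.6/0.48 = 2945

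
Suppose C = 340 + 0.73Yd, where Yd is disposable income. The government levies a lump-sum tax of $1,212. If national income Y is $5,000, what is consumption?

Yd = Y − T = 5000 − 1212 = 3788
C = 340 + 0.73(3788) = 340 + 2765.24 = 3105.24

C = 3105.24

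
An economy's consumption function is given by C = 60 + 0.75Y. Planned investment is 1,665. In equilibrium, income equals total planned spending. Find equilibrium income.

Y = 6900

Y = C + I = 60 + 0.75Y + 1665
Y − 0.75Y = 1725
0.25Y = 1725, so Y = 1725/0.25 = 6900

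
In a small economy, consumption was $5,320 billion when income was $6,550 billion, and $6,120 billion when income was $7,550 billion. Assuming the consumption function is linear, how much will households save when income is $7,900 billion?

S = 1500

MPC = (6120 − 5320)/(7550 − 6550) = 800/1000 = 0.8
a = 5320 − 0.8(6550) = 5320 − 5240 = 80
C = 80 + 0.8(7900) = 6400
S = 7900 − 6400 = 1500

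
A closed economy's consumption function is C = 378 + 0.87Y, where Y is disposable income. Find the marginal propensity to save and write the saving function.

MPS = 1 − MPC = 1 − 0.87 = 0.13
S = Y − C = -378 + 0.13Y

MPS = 0.13; S = -378 + 0.13Y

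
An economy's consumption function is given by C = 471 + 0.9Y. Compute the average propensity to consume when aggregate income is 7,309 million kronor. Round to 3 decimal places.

APC = 0.964

C = 471 + 0.9(7309) = 7049.1
APC = C/Y = 7049.1/7309 = 0.964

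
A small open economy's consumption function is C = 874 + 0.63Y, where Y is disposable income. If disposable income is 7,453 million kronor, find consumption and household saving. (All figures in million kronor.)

C = 874 + 0.63(7453) = 874 + 4695.39 = 5569.39
S = Y − C = 7453 − 5569.39 = 1883.61

C = 5569.39; S = 1883.61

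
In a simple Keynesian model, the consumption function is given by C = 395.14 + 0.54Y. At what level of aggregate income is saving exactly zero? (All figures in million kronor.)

At break-even, C = Y: 395.14 + 0.54Y = Y
0.46Y = 395.14, so Y = 395.14/0.46 = 859

Y = 859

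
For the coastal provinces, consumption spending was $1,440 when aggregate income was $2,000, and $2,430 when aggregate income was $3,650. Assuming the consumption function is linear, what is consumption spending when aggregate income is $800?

C = 720

MPC = (2430 − 1440)/(3650 − 2000) = 990/1650 = 0.6
a = 1440 − 0.6(2000) = 1440 − 1200 = 240
C = 240 + 0.6(800) = 240 + 480 = 720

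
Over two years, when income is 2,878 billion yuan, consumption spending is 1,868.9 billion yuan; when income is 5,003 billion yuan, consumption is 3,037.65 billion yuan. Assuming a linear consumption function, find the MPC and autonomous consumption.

MPC = 0.55; a = 286

MPC = ΔC/ΔY = (3037.65 − 1868.9)/(5003 − 2878) = 1168.75/2125 = 0.55
a = C − MPC·Y = 1868.9 − 0.55(2878) = 1868.9 − 1582.9 = 286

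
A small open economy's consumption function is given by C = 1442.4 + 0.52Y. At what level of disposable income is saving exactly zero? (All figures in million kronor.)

At break-even, C = Y: 1442.4 + 0.52Y = Y
0.48Y = 1442.4, so Y = 1442.4/0.48 = 3005

Y = 3005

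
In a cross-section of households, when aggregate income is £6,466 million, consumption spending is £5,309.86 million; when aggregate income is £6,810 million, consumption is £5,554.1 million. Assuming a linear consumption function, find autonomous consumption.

a = 719

MPC = ΔC/ΔY = (5554.1 − 5309.86)/(6810 − 6466) = 244.24/344 = 0.71
a = C − MPC·Y = 5309.86 − 0.71(6466) = 5309.86 − 4590.86 = 719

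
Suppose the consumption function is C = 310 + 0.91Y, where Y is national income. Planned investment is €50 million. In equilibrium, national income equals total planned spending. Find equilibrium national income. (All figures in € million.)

Y = C + I = 310 + 0.91Y + 50
Y − 0.91Y = 360
0.09Y = 360, so Y = 360/0.09 = 4000

Y = 4000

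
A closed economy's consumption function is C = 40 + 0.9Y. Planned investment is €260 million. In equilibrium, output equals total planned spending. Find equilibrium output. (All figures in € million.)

Y = 3000

Y = C + I = 40 + 0.9Y + 260
Y − 0.9Y = 300
0.1Y = 300, so Y = 300/0.1 = 3000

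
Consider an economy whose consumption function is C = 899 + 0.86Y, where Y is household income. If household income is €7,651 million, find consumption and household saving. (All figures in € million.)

C = 7478.86; S = 172.14

C = 899 + 0.86(7651) = 899 + 6579.86 = 7478.86
S = Y − C = 7651 − 7478.86 = 172.14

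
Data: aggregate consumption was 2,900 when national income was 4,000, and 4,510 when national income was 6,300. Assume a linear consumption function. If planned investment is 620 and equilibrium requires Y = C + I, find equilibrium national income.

Y = 2400

MPC = (4510 − 2900)/(6300 − 4000) = 1610/2300 = 0.7
a = 2900 − 0.7(4000) = 100
Equilibrium: Y = 100 + 0.7Y + 620
0.3Y = 720, so Y = 720/0.3 = 2400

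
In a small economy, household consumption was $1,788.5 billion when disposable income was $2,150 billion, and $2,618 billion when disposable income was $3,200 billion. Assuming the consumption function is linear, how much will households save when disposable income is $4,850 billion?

MPC = (2618 − 1788.5)/(3200 − 2150) = 829.5/1050 = 0.79
a = 1788.5 − 0.79(2150) = 1788.5 − 1698.5 = 90
C = 90 + 0.79(4850) = 3921.5
S = 4850 − 3921.5 = 928.5

S = 928.5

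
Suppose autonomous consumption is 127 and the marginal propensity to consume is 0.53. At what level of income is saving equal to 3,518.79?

S = Y − C = -127 + 0.47Y
-127 + 0.47Y = 3518.79, so 0.47Y = 3645.79 and Y = 7757

Y = 7757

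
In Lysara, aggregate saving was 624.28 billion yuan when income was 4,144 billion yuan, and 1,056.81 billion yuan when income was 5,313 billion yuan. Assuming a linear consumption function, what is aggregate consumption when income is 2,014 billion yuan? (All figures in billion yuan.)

C = 2177.82

MPS = ΔS/ΔY = (1056.81 − 624.28)/(5313 − 4144) = 432.53/1169 = 0.37
MPC = 1 − MPS = 0.63
Autonomous saving = 624.28 − 0.37(4144) = -909, so a = 909
C = 909 + 0.63(2014) = 909 + 1268.82 = 2177.82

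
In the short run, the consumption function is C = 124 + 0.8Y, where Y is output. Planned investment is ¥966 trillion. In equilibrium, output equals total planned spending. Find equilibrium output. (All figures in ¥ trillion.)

Y = 5450

Y = C + I = 124 + 0.8Y + 966
Y − 0.8Y = 1090
0.2Y = 1090, so Y = 1090/0.2 = 5450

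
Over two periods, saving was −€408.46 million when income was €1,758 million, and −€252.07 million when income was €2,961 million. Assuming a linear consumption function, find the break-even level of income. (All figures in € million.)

Y = 4900

MPS = ΔS/ΔY = (-252.07 − (-408.46))/(2961 − 1758) = 156.39/1203 = 0.13
MPC = 1 − MPS = 0.87
From S(1758) = -408.46: −a + 0.13(1758) = -408.46, so a = 228.54 − (-408.46) = 637
Break-even (S = 0): Y = a/MPS = 637/0.13 = 4900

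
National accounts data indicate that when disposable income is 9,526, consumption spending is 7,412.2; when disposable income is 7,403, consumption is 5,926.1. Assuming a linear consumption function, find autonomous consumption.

a = 744

MPC = ΔC/ΔY = (7412.2 − 5926.1)/(9526 − 7403) = 1486.1/2123 = 0.7
a = C − MPC·Y = 5926.1 − 0.7(7403) = 5926.1 − 5182.1 = 744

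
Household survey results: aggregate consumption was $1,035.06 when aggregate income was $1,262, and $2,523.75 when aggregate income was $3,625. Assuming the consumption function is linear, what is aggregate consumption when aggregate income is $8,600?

MPC = (2523.75 − 1035.06)/(3625 − 1262) = 1488.69/2363 = 0.63
a = 1035.06 − 0.63(1262) = 1035.06 − 795.06 = 240
C = 240 + 0.63(8600) = 240 + 5418 = 5658

C = 5658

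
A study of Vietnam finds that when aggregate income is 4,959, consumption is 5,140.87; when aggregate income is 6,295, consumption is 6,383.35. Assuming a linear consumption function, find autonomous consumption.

MPC = ΔC/ΔY = (6383.35 − 5140.87)/(6295 − 4959) = 1242.48/1336 = 0.93
a = C − MPC·Y = 5140.87 − 0.93(4959) = 5140.87 − 4611.87 = 529

a = 529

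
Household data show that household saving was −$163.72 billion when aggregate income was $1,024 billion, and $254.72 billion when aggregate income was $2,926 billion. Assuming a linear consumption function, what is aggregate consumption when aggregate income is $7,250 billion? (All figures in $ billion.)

MPS = ΔS/ΔY = (254.72 − (-163.72))/(2926 − 1024) = 418.44/1902 = 0.22
MPC = 1 − MPS = 0.78
Autonomous saving = -163.72 − 0.22(1024) = -389, so a = 389
C = 389 + 0.78(7250) = 389 + 5655 = 6044

C = 6044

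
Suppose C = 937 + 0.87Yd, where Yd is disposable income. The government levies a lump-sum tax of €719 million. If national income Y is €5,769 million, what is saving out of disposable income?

S = -280.5

Yd = Y − T = 5769 − 719 = 5050
C = 937 + 0.87(5050) = 937 + 4393.5 = 5330.5
S = Yd − C = 5050 − 5330.5 = -280.5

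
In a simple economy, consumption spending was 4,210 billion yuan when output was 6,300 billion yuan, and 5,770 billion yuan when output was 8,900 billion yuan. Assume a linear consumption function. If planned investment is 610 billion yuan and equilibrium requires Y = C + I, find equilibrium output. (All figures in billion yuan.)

MPC = (5770 − 4210)/(8900 − 6300) = 1560/2600 = 0.6
a = 4210 − 0.6(6300) = 430
Equilibrium: Y = 430 + 0.6Y + 610
0.4Y = 1040, so Y = 1040/0.4 = 2600

Y = 2600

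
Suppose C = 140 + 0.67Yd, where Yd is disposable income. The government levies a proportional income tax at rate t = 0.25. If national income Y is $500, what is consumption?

C = 391.25

Yd = (1 − 0.25)(500) = 0.75(500) = 375
C = 140 + 0.67(375) = 140 + 251.25 = 391.25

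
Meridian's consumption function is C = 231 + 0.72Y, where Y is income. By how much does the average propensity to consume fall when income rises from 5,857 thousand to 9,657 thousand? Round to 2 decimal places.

ΔAPC = 0.02

At Y = 5857: C = 231 + 0.72(5857) = 4448.04, APC = 4448.04/5857 = 0.759
At Y = 9657: C = 7184.04, APC = 7184.04/9657 = 0.744
Fall in APC = 0.759 − 0.744 = 0.015 ≈ 0.02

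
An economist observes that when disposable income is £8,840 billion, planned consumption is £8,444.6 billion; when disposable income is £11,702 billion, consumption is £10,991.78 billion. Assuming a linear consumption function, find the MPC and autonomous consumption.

MPC = 0.89; a = 577

MPC = ΔC/ΔY = (10991.78 − 8444.6)/(11702 − 8840) = 2547.18/2862 = 0.89
a = C − MPC·Y = 8444.6 − 0.89(8840) = 8444.6 − 7867.6 = 577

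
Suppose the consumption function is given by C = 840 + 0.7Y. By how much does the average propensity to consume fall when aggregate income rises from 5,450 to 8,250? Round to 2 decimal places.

ΔAPC = 0.05

At Y = 5450: C = 840 + 0.7(5450) = 4655, APC = 4655/5450 = 0.854
At Y = 8250: C = 6615, APC = 6615/8250 = 0.802
Fall in APC = 0.854 − 0.802 = 0.052 ≈ 0.05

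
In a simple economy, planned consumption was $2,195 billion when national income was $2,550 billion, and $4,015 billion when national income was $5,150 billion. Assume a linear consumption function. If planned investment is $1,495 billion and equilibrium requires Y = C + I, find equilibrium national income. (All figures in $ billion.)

MPC = (4015 − 2195)/(5150 − 2550) = 1820/2600 = 0.7
a = 2195 − 0.7(2550) = 410
Equilibrium: Y = 410 + 0.7Y + 1495
0.3Y = 1905, so Y = 1905/0.3 = 6350

Y = 6350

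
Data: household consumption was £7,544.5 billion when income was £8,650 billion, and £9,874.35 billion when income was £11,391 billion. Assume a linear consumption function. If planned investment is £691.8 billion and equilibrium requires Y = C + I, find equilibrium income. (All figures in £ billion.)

Y = 5892

MPC = (9874.35 − 7544.5)/(11391 − 8650) = 2329.85/2741 = 0.85
a = 7544.5 − 0.85(8650) = 192
Equilibrium: Y = 192 + 0.85Y + 691.8
0.15Y = 883.8, so Y = 883.8/0.15 = 5892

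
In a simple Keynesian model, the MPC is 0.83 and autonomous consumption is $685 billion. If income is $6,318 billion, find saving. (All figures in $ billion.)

C = 685 + 0.83(6318) = 685 + 5243.94 = 5928.94
S = Y − C = 6318 − 5928.94 = 389.06

S = 389.06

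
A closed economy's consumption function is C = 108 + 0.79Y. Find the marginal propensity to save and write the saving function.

MPS = 0.21; S = -108 + 0.21Y

MPS = 1 − MPC = 1 − 0.79 = 0.21
S = Y − C = -108 + 0.21Y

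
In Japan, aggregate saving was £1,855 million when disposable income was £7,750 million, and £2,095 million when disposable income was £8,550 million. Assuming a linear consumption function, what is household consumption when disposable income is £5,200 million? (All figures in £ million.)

C = 4110

MPS = ΔS/ΔY = (2095 − 1855)/(8550 − 7750) = 240/800 = 0.3
MPC = 1 − MPS = 0.7
Autonomous saving = 1855 − 0.3(7750) = -470, so a = 470
C = 470 + 0.7(5200) = 470 + 3640 = 4110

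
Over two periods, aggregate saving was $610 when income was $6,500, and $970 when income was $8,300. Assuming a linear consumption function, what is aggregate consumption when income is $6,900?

MPS = ΔS/ΔY = (970 − 610)/(8300 − 6500) = 360/1800 = 0.2
MPC = 1 − MPS = 0.8
Autonomous saving = 610 − 0.2(6500) = -690, so a = 690
C = 690 + 0.8(6900) = 690 + 5520 = 6210

C = 6210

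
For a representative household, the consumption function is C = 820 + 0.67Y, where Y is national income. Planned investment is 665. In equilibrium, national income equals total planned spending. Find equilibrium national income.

Y = 4500

Y = C + I = 820 + 0.67Y + 665
Y − 0.67Y = 1485
0.33Y = 1485, so Y = 1485/0.33 = 4500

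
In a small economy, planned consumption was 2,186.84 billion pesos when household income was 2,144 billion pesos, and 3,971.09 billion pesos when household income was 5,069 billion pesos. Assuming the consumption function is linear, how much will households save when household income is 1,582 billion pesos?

S = -262.02

MPC = (3971.09 − 2186.84)/(5069 − 2144) = 1784.25/2925 = 0.61
a = 2186.84 − 0.61(2144) = 2186.84 − 1307.84 = 879
C = 879 + 0.61(1582) = 1844.02
S = 1582 − 1844.02 = -262.02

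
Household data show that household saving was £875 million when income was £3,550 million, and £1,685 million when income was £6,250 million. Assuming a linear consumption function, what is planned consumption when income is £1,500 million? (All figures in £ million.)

MPS = ΔS/ΔY = (1685 − 875)/(6250 − 3550) = 810/2700 = 0.3
MPC = 1 − MPS = 0.7
Autonomous saving = 875 − 0.3(3550) = -190, so a = 190
C = 190 + 0.7(1500) = 190 + 1050 = 1240

C = 1240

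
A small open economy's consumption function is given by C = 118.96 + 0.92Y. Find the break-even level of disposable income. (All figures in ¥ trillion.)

At break-even, C = Y: 118.96 + 0.92Y = Y
0.08Y = 118.96, so Y = 118.96/0.08 = 1487

Y = 1487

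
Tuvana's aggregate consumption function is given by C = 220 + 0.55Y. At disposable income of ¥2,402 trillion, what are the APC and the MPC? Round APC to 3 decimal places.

APC = 0.642; MPC = 0.55

MPC = 0.55 (the slope of the consumption function)
C = 220 + 0.55(2402) = 1541.1, so APC = 1541.1/2402 = 0.642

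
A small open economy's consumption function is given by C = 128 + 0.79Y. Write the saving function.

S = Y − C = Y − (128 + 0.79Y) = -128 + (1 − 0.79)Y

S = -128 + 0.21Y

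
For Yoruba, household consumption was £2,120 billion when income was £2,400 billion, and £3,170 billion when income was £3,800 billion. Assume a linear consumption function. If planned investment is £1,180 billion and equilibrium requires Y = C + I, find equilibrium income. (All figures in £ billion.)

Y = 6000

MPC = (3170 − 2120)/(3800 − 2400) = 1050/1400 = 0.75
a = 2120 − 0.75(2400) = 320
Equilibrium: Y = 320 + 0.75Y + 1180
0.25Y = 1500, so Y = 1500/0.25 = 6000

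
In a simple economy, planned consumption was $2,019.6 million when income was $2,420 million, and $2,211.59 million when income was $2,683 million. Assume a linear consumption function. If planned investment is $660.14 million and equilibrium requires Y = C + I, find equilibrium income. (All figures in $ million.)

Y = 3382

MPC = (2211.59 − 2019.6)/(2683 − 2420) = 191.99/263 = 0.73
a = 2019.6 − 0.73(2420) = 253
Equilibrium: Y = 253 + 0.73Y + 660.14
0.27Y = 913.14, so Y = 913.14/0.27 = 3382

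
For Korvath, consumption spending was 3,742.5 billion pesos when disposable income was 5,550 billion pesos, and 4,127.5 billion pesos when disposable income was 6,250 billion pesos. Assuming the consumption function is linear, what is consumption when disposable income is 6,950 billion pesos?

MPC = (4127.5 − 3742.5)/(6250 − 5550) = 385/700 = 0.55
a = 3742.5 − 0.55(5550) = 3742.5 − 3052.5 = 690
C = 690 + 0.55(6950) = 690 + 3822.5 = 4512.5

C = 4512.5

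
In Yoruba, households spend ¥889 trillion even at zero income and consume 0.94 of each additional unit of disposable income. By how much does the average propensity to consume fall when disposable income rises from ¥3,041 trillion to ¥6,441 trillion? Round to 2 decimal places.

At Y = 3041: C = 889 + 0.94(3041) = 3747.54, APC = 3747.54/3041 = 1.232
At Y = 6441: C = 6943.54, APC = 6943.54/6441 = 1.078
Fall in APC = 1.232 − 1.078 = 0.154 ≈ 0.15

ΔAPC = 0.15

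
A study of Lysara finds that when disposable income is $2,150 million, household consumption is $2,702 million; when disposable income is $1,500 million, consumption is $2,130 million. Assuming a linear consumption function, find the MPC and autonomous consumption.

MPC = ΔC/ΔY = (2702 − 2130)/(2150 − 1500) = 572/650 = 0.88
a = C − MPC·Y = 2130 − 0.88(1500) = 2130 − 1320 = 810

MPC = 0.88; a = 810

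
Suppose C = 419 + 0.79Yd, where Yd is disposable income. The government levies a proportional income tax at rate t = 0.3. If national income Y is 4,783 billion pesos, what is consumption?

Yd = (1 − 0.3)(4783) = 0.7(4783) = 3348.1
C = 419 + 0.79(3348.1) = 419 + 2644.999 = 3063.999

C = 3063.999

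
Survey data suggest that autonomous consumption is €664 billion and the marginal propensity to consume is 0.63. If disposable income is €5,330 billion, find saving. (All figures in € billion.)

S = 1308.1

C = 664 + 0.63(5330) = 664 + 3357.9 = 4021.9
S = Y − C = 5330 − 4021.9 = 1308.1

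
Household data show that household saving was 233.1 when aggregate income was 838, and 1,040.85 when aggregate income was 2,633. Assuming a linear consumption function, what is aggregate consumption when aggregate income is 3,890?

C = 2283.5

MPS = ΔS/ΔY = (1040.85 − 233.1)/(2633 − 838) = 807.75/1795 = 0.45
MPC = 1 − MPS = 0.55
Autonomous saving = 233.1 − 0.45(838) = -144, so a = 144
C = 144 + 0.55(3890) = 144 + 2139.5 = 2283.5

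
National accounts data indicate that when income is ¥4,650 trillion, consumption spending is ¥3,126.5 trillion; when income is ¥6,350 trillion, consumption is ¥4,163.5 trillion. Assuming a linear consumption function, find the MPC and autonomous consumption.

MPC = ΔC/ΔY = (4163.5 − 3126.5)/(6350 − 4650) = 1037/1700 = 0.61
a = C − MPC·Y = 3126.5 − 0.61(4650) = 3126.5 − 2836.5 = 290

MPC = 0.61; a = 290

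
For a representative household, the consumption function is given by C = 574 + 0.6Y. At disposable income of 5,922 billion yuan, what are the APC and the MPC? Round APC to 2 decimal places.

MPC = 0.6 (the slope of the consumption function)
C = 574 + 0.6(5922) = 4127.2, so APC = 4127.2/5922 = 0.70

APC = 0.70; MPC = 0.6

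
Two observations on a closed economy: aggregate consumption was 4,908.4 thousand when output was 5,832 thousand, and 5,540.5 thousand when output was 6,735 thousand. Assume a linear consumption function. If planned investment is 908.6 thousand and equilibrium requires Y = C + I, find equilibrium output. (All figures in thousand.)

Y = 5782

MPC = (5540.5 − 4908.4)/(6735 − 5832) = 632.1/903 = 0.7
a = 4908.4 − 0.7(5832) = 826
Equilibrium: Y = 826 + 0.7Y + 908.6
0.3Y = 1734.6, so Y = 1734.6/0.3 = 5782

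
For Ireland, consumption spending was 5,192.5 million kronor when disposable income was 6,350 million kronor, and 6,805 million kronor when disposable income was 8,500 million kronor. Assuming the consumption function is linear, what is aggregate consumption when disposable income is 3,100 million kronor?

MPC = (6805 − 5192.5)/(8500 − 6350) = 1612.5/2150 = 0.75
a = 5192.5 − 0.75(6350) = 5192.5 − 4762.5 = 430
C = 430 + 0.75(3100) = 430 + 2325 = 2755

C = 2755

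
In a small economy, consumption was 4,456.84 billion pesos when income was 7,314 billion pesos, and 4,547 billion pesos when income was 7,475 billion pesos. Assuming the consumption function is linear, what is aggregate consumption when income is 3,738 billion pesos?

C = 2454.28

MPC = (4547 − 4456.84)/(7475 − 7314) = 90.16/161 = 0.56
a = 4456.84 − 0.56(7314) = 4456.84 − 4095.84 = 361
C = 361 + 0.56(3738) = 361 + 2093.28 = 2454.28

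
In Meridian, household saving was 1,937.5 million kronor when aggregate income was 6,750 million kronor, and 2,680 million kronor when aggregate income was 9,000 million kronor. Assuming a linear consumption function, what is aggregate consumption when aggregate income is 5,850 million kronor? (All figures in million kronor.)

MPS = ΔS/ΔY = (2680 − 1937.5)/(9000 − 6750) = 742.5/2250 = 0.33
MPC = 1 − MPS = 0.67
Autonomous saving = 1937.5 − 0.33(6750) = -290, so a = 290
C = 290 + 0.67(5850) = 290 + 3919.5 = 4209.5

C = 4209.5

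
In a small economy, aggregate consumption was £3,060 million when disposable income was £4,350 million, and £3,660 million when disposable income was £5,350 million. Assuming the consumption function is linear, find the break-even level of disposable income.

MPC = (3660 − 3060)/(5350 − 4350) = 600/1000 = 0.6
a = 3060 − 0.6(4350) = 3060 − 2610 = 450
Break-even: Y = a/(1−MPC) = 450/0.4 = 1125

Y = 1125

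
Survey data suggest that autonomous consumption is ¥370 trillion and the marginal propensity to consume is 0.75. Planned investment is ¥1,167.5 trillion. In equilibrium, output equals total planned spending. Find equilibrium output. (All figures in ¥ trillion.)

Y = 6150

Y = C + I = 370 + 0.75Y + 1167.5
Y − 0.75Y = 1537.5
0.25Y = 1537.5, so Y = 1537.5/0.25 = 6150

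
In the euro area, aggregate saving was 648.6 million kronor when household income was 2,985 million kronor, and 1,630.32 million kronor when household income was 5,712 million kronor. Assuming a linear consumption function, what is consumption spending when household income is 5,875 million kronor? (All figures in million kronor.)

MPS = ΔS/ΔY = (1630.32 − 648.6)/(5712 − 2985) = 981.72/2727 = 0.36
MPC = 1 − MPS = 0.64
Autonomous saving = 648.6 − 0.36(2985) = -426, so a = 426
C = 426 + 0.64(5875) = 426 + 3760 = 4186

C = 4186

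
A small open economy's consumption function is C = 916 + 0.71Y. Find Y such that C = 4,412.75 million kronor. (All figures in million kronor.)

916 + 0.71Y = 4412.75
0.71Y = 3496.75, so Y = 3496.75/0.71 = 4925

Y = 4925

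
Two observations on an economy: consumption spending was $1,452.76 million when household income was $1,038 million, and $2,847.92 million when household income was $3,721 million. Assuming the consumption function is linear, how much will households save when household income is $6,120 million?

S = 2024.6

MPC = (2847.92 − 1452.76)/(3721 − 1038) = 1395.16/2683 = 0.52
a = 1452.76 − 0.52(1038) = 1452.76 − 539.76 = 913
C = 913 + 0.52(6120) = 4095.4
S = 6120 − 4095.4 = 2024.6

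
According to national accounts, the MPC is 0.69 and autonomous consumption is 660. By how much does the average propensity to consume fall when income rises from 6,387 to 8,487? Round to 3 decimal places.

At Y = 6387: C = 660 + 0.69(6387) = 5067.03, APC = 5067.03/6387 = 0.7933
At Y = 8487: C = 6516.03, APC = 6516.03/8487 = 0.7678
Fall in APC = 0.7933 − 0.7678 = 0.0255 ≈ 0.026

ΔAPC = 0.026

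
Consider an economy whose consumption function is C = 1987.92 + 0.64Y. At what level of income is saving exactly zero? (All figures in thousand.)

Y = 5522

At break-even, C = Y: 1987.92 + 0.64Y = Y
0.36Y = 1987.92, so Y = 1987.92/0.36 = 5522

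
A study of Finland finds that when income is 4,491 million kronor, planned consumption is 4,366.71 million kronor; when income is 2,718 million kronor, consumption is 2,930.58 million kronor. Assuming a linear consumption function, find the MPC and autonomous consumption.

MPC = 0.81; a = 729

MPC = ΔC/ΔY = (4366.71 − 2930.58)/(4491 − 2718) = 1436.13/1773 = 0.81
a = C − MPC·Y = 2930.58 − 0.81(2718) = 2930.58 − 2201.58 = 729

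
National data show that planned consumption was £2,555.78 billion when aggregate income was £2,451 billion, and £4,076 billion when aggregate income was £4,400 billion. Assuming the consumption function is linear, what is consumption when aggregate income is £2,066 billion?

C = 2255.48

MPC = (4076 − 2555.78)/(4400 − 2451) = 1520.22/1949 = 0.78
a = 2555.78 − 0.78(2451) = 2555.78 − 1911.78 = 644
C = 644 + 0.78(2066) = 644 + 1611.48 = 2255.48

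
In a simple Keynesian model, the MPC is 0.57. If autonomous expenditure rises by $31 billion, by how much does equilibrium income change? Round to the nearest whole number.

The multiplier is 1/(1 − MPC) = 1/0.43.
ΔY = 31/0.43 = 72.09 ≈ 72

ΔY ≈ 72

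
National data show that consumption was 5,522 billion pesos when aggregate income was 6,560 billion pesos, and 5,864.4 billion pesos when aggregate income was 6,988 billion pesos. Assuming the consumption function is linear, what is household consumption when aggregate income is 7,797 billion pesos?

C = 6511.6

MPC = (5864.4 − 5522)/(6988 − 6560) = 342.4/428 = 0.8
a = 5522 − 0.8(6560) = 5522 − 5248 = 274
C = 274 + 0.8(7797) = 274 + 6237.6 = 6511.6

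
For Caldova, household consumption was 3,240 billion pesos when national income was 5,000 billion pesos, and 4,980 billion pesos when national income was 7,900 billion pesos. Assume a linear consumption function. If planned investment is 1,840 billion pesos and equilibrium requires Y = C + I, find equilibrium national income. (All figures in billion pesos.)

Y = 5200

MPC = (4980 − 3240)/(7900 − 5000) = 1740/2900 = 0.6
a = 3240 − 0.6(5000) = 240
Equilibrium: Y = 240 + 0.6Y + 1840
0.4Y = 2080, so Y = 2080/0.4 = 5200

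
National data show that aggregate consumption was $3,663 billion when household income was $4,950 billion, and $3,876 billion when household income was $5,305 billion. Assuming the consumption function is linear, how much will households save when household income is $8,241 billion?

MPC = (3876 − 3663)/(5305 − 4950) = 213/355 = 0.6
a = 3663 − 0.6(4950) = 3663 − 2970 = 693
C = 693 + 0.6(8241) = 5637.6
S = 8241 − 5637.6 = 2603.4

S = 2603.4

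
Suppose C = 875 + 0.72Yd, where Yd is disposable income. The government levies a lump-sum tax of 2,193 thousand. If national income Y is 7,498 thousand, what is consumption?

C = 4694.6

Yd = Y − T = 7498 − 2193 = 5305
C = 875 + 0.72(5305) = 875 + 3819.6 = 4694.6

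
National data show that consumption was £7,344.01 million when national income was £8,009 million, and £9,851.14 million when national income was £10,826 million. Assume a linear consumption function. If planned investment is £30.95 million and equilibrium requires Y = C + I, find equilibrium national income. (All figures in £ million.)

Y = 2245

MPC = (9851.14 − 7344.01)/(10826 − 8009) = 2507.13/2817 = 0.89
a = 7344.01 − 0.89(8009) = 216
Equilibrium: Y = 216 + 0.89Y + 30.95
0.11Y = 246.95, so Y = 246.95/0.11 = 2245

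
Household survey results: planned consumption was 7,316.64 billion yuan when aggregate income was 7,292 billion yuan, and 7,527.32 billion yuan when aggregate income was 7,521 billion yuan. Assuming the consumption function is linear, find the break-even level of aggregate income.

MPC = (7527.32 − 7316.64)/(7521 − 7292) = 210.68/229 = 0.92
a = 7316.64 − 0.92(7292) = 7316.64 − 6708.64 = 608
Break-even: Y = a/(1−MPC) = 608/0.08 = 7600

Y = 7600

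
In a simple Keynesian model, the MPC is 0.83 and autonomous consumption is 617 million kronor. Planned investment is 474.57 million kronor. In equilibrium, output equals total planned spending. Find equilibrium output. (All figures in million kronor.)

Y = 6421

Y = C + I = 617 + 0.83Y + 474.57
Y − 0.83Y = 1091.57
0.17Y = 1091.57, so Y = 1091.57/0.17 = 6421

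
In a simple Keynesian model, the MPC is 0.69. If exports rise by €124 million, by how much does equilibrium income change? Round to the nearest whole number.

The multiplier is 1/(1 − MPC) = 1/0.31.
ΔY = 124/0.31 = 400.00 ≈ 400

ΔY ≈ 400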